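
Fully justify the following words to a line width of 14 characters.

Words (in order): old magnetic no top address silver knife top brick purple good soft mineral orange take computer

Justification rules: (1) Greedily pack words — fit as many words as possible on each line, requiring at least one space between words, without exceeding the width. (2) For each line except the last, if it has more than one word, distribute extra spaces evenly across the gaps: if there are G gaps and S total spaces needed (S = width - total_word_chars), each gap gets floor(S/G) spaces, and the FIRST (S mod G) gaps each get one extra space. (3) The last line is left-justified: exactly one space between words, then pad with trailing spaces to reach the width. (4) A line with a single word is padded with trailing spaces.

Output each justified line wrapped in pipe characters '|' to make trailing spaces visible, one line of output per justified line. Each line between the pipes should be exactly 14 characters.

Line 1: ['old', 'magnetic'] (min_width=12, slack=2)
Line 2: ['no', 'top', 'address'] (min_width=14, slack=0)
Line 3: ['silver', 'knife'] (min_width=12, slack=2)
Line 4: ['top', 'brick'] (min_width=9, slack=5)
Line 5: ['purple', 'good'] (min_width=11, slack=3)
Line 6: ['soft', 'mineral'] (min_width=12, slack=2)
Line 7: ['orange', 'take'] (min_width=11, slack=3)
Line 8: ['computer'] (min_width=8, slack=6)

Answer: |old   magnetic|
|no top address|
|silver   knife|
|top      brick|
|purple    good|
|soft   mineral|
|orange    take|
|computer      |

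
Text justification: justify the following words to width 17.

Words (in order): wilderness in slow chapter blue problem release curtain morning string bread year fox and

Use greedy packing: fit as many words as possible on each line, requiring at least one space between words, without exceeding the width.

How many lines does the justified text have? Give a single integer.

Line 1: ['wilderness', 'in'] (min_width=13, slack=4)
Line 2: ['slow', 'chapter', 'blue'] (min_width=17, slack=0)
Line 3: ['problem', 'release'] (min_width=15, slack=2)
Line 4: ['curtain', 'morning'] (min_width=15, slack=2)
Line 5: ['string', 'bread', 'year'] (min_width=17, slack=0)
Line 6: ['fox', 'and'] (min_width=7, slack=10)
Total lines: 6

Answer: 6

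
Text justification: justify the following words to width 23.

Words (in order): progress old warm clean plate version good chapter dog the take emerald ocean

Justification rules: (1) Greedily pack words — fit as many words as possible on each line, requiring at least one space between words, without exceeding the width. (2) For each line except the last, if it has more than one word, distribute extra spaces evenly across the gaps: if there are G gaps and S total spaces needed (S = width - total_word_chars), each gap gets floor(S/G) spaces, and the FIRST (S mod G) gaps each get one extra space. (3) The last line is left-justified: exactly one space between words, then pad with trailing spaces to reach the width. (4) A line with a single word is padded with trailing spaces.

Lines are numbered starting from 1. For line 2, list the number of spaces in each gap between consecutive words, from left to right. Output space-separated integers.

Answer: 4 3

Derivation:
Line 1: ['progress', 'old', 'warm', 'clean'] (min_width=23, slack=0)
Line 2: ['plate', 'version', 'good'] (min_width=18, slack=5)
Line 3: ['chapter', 'dog', 'the', 'take'] (min_width=20, slack=3)
Line 4: ['emerald', 'ocean'] (min_width=13, slack=10)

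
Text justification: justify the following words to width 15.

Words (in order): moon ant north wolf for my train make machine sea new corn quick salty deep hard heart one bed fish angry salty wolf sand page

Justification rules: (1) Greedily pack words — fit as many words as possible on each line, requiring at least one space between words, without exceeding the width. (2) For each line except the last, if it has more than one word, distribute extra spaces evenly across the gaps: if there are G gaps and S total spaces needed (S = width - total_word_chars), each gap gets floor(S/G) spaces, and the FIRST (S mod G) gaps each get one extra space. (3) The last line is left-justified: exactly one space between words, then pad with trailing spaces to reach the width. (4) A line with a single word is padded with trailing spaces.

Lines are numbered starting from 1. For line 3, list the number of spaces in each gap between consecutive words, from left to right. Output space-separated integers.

Line 1: ['moon', 'ant', 'north'] (min_width=14, slack=1)
Line 2: ['wolf', 'for', 'my'] (min_width=11, slack=4)
Line 3: ['train', 'make'] (min_width=10, slack=5)
Line 4: ['machine', 'sea', 'new'] (min_width=15, slack=0)
Line 5: ['corn', 'quick'] (min_width=10, slack=5)
Line 6: ['salty', 'deep', 'hard'] (min_width=15, slack=0)
Line 7: ['heart', 'one', 'bed'] (min_width=13, slack=2)
Line 8: ['fish', 'angry'] (min_width=10, slack=5)
Line 9: ['salty', 'wolf', 'sand'] (min_width=15, slack=0)
Line 10: ['page'] (min_width=4, slack=11)

Answer: 6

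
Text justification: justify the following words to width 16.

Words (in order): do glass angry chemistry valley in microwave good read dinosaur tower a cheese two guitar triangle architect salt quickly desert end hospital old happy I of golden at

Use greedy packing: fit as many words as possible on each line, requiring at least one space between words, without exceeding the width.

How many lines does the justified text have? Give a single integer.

Answer: 12

Derivation:
Line 1: ['do', 'glass', 'angry'] (min_width=14, slack=2)
Line 2: ['chemistry', 'valley'] (min_width=16, slack=0)
Line 3: ['in', 'microwave'] (min_width=12, slack=4)
Line 4: ['good', 'read'] (min_width=9, slack=7)
Line 5: ['dinosaur', 'tower', 'a'] (min_width=16, slack=0)
Line 6: ['cheese', 'two'] (min_width=10, slack=6)
Line 7: ['guitar', 'triangle'] (min_width=15, slack=1)
Line 8: ['architect', 'salt'] (min_width=14, slack=2)
Line 9: ['quickly', 'desert'] (min_width=14, slack=2)
Line 10: ['end', 'hospital', 'old'] (min_width=16, slack=0)
Line 11: ['happy', 'I', 'of'] (min_width=10, slack=6)
Line 12: ['golden', 'at'] (min_width=9, slack=7)
Total lines: 12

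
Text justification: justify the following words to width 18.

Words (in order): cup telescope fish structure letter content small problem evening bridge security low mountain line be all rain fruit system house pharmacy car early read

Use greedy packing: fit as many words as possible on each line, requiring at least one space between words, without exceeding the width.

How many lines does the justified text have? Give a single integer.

Line 1: ['cup', 'telescope', 'fish'] (min_width=18, slack=0)
Line 2: ['structure', 'letter'] (min_width=16, slack=2)
Line 3: ['content', 'small'] (min_width=13, slack=5)
Line 4: ['problem', 'evening'] (min_width=15, slack=3)
Line 5: ['bridge', 'security'] (min_width=15, slack=3)
Line 6: ['low', 'mountain', 'line'] (min_width=17, slack=1)
Line 7: ['be', 'all', 'rain', 'fruit'] (min_width=17, slack=1)
Line 8: ['system', 'house'] (min_width=12, slack=6)
Line 9: ['pharmacy', 'car', 'early'] (min_width=18, slack=0)
Line 10: ['read'] (min_width=4, slack=14)
Total lines: 10

Answer: 10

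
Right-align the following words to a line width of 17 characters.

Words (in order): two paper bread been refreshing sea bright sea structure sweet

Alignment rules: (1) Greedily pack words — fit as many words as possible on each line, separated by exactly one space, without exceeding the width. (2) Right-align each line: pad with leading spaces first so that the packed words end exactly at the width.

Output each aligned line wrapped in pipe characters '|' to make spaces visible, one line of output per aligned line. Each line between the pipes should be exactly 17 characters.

Answer: |  two paper bread|
|  been refreshing|
|   sea bright sea|
|  structure sweet|

Derivation:
Line 1: ['two', 'paper', 'bread'] (min_width=15, slack=2)
Line 2: ['been', 'refreshing'] (min_width=15, slack=2)
Line 3: ['sea', 'bright', 'sea'] (min_width=14, slack=3)
Line 4: ['structure', 'sweet'] (min_width=15, slack=2)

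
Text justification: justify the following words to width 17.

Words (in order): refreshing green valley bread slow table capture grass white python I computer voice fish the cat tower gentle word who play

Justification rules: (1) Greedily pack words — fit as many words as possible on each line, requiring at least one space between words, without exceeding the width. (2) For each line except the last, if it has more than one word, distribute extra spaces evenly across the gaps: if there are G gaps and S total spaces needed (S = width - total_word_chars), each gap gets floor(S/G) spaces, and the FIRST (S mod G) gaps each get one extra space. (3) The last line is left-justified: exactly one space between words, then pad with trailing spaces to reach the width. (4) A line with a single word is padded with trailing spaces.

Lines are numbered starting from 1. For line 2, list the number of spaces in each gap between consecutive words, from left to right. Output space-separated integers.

Line 1: ['refreshing', 'green'] (min_width=16, slack=1)
Line 2: ['valley', 'bread', 'slow'] (min_width=17, slack=0)
Line 3: ['table', 'capture'] (min_width=13, slack=4)
Line 4: ['grass', 'white'] (min_width=11, slack=6)
Line 5: ['python', 'I', 'computer'] (min_width=17, slack=0)
Line 6: ['voice', 'fish', 'the'] (min_width=14, slack=3)
Line 7: ['cat', 'tower', 'gentle'] (min_width=16, slack=1)
Line 8: ['word', 'who', 'play'] (min_width=13, slack=4)

Answer: 1 1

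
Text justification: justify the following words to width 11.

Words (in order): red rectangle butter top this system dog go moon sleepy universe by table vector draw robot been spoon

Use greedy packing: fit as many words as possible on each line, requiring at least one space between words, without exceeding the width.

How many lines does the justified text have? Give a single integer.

Answer: 11

Derivation:
Line 1: ['red'] (min_width=3, slack=8)
Line 2: ['rectangle'] (min_width=9, slack=2)
Line 3: ['butter', 'top'] (min_width=10, slack=1)
Line 4: ['this', 'system'] (min_width=11, slack=0)
Line 5: ['dog', 'go', 'moon'] (min_width=11, slack=0)
Line 6: ['sleepy'] (min_width=6, slack=5)
Line 7: ['universe', 'by'] (min_width=11, slack=0)
Line 8: ['table'] (min_width=5, slack=6)
Line 9: ['vector', 'draw'] (min_width=11, slack=0)
Line 10: ['robot', 'been'] (min_width=10, slack=1)
Line 11: ['spoon'] (min_width=5, slack=6)
Total lines: 11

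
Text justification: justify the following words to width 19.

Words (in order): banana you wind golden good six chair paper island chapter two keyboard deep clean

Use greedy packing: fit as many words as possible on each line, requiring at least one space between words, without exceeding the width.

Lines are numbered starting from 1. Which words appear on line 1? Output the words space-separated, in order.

Line 1: ['banana', 'you', 'wind'] (min_width=15, slack=4)
Line 2: ['golden', 'good', 'six'] (min_width=15, slack=4)
Line 3: ['chair', 'paper', 'island'] (min_width=18, slack=1)
Line 4: ['chapter', 'two'] (min_width=11, slack=8)
Line 5: ['keyboard', 'deep', 'clean'] (min_width=19, slack=0)

Answer: banana you wind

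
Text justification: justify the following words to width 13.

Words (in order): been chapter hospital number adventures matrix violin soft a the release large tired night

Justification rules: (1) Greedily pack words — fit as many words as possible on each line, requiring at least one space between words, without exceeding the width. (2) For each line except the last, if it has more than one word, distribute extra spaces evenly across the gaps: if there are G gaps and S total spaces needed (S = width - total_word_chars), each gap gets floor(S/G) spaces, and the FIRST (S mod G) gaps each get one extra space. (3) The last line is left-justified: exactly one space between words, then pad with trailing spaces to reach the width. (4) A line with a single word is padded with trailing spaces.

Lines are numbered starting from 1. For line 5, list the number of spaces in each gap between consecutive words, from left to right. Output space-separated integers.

Line 1: ['been', 'chapter'] (min_width=12, slack=1)
Line 2: ['hospital'] (min_width=8, slack=5)
Line 3: ['number'] (min_width=6, slack=7)
Line 4: ['adventures'] (min_width=10, slack=3)
Line 5: ['matrix', 'violin'] (min_width=13, slack=0)
Line 6: ['soft', 'a', 'the'] (min_width=10, slack=3)
Line 7: ['release', 'large'] (min_width=13, slack=0)
Line 8: ['tired', 'night'] (min_width=11, slack=2)

Answer: 1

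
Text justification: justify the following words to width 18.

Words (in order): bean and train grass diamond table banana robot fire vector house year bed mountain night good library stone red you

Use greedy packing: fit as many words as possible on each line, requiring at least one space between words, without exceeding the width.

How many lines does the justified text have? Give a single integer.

Answer: 7

Derivation:
Line 1: ['bean', 'and', 'train'] (min_width=14, slack=4)
Line 2: ['grass', 'diamond'] (min_width=13, slack=5)
Line 3: ['table', 'banana', 'robot'] (min_width=18, slack=0)
Line 4: ['fire', 'vector', 'house'] (min_width=17, slack=1)
Line 5: ['year', 'bed', 'mountain'] (min_width=17, slack=1)
Line 6: ['night', 'good', 'library'] (min_width=18, slack=0)
Line 7: ['stone', 'red', 'you'] (min_width=13, slack=5)
Total lines: 7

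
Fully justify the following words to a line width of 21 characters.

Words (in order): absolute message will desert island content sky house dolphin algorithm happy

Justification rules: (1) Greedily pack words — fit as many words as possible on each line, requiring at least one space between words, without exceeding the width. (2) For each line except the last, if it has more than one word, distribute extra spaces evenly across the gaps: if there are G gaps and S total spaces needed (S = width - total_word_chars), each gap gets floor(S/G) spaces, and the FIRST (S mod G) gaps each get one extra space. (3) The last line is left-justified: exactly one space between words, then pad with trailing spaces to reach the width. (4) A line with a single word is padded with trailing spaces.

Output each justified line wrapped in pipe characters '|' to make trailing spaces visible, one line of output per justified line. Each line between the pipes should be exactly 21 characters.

Line 1: ['absolute', 'message', 'will'] (min_width=21, slack=0)
Line 2: ['desert', 'island', 'content'] (min_width=21, slack=0)
Line 3: ['sky', 'house', 'dolphin'] (min_width=17, slack=4)
Line 4: ['algorithm', 'happy'] (min_width=15, slack=6)

Answer: |absolute message will|
|desert island content|
|sky   house   dolphin|
|algorithm happy      |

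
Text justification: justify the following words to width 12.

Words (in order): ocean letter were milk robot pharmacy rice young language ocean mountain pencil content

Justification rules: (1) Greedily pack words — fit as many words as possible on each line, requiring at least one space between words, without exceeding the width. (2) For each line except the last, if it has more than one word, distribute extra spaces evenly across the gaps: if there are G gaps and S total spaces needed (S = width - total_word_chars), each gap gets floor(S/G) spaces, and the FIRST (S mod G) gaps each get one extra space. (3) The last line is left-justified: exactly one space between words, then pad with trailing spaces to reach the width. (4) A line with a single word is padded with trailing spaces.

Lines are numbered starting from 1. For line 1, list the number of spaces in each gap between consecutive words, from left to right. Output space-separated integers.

Line 1: ['ocean', 'letter'] (min_width=12, slack=0)
Line 2: ['were', 'milk'] (min_width=9, slack=3)
Line 3: ['robot'] (min_width=5, slack=7)
Line 4: ['pharmacy'] (min_width=8, slack=4)
Line 5: ['rice', 'young'] (min_width=10, slack=2)
Line 6: ['language'] (min_width=8, slack=4)
Line 7: ['ocean'] (min_width=5, slack=7)
Line 8: ['mountain'] (min_width=8, slack=4)
Line 9: ['pencil'] (min_width=6, slack=6)
Line 10: ['content'] (min_width=7, slack=5)

Answer: 1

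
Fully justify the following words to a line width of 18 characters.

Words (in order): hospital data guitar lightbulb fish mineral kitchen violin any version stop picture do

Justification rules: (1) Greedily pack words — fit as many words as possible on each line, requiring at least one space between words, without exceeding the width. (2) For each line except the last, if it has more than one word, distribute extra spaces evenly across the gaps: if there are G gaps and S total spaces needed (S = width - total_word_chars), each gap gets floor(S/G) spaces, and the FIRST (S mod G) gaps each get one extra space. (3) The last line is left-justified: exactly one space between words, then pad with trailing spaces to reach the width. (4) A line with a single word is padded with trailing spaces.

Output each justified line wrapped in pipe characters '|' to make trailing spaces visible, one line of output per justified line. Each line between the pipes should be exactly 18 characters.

Answer: |hospital      data|
|guitar   lightbulb|
|fish       mineral|
|kitchen violin any|
|version       stop|
|picture do        |

Derivation:
Line 1: ['hospital', 'data'] (min_width=13, slack=5)
Line 2: ['guitar', 'lightbulb'] (min_width=16, slack=2)
Line 3: ['fish', 'mineral'] (min_width=12, slack=6)
Line 4: ['kitchen', 'violin', 'any'] (min_width=18, slack=0)
Line 5: ['version', 'stop'] (min_width=12, slack=6)
Line 6: ['picture', 'do'] (min_width=10, slack=8)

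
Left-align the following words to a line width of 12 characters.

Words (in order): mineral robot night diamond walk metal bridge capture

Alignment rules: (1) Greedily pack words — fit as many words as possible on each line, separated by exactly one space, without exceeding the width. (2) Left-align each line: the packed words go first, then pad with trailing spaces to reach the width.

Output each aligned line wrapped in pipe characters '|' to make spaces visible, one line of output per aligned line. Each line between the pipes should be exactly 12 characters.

Line 1: ['mineral'] (min_width=7, slack=5)
Line 2: ['robot', 'night'] (min_width=11, slack=1)
Line 3: ['diamond', 'walk'] (min_width=12, slack=0)
Line 4: ['metal', 'bridge'] (min_width=12, slack=0)
Line 5: ['capture'] (min_width=7, slack=5)

Answer: |mineral     |
|robot night |
|diamond walk|
|metal bridge|
|capture     |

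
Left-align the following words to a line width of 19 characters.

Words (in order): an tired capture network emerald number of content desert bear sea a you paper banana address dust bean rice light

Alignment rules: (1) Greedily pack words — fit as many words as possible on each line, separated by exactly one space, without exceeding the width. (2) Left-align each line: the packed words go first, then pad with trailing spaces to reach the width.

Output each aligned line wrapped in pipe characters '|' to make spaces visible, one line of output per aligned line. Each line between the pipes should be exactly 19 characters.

Line 1: ['an', 'tired', 'capture'] (min_width=16, slack=3)
Line 2: ['network', 'emerald'] (min_width=15, slack=4)
Line 3: ['number', 'of', 'content'] (min_width=17, slack=2)
Line 4: ['desert', 'bear', 'sea', 'a'] (min_width=17, slack=2)
Line 5: ['you', 'paper', 'banana'] (min_width=16, slack=3)
Line 6: ['address', 'dust', 'bean'] (min_width=17, slack=2)
Line 7: ['rice', 'light'] (min_width=10, slack=9)

Answer: |an tired capture   |
|network emerald    |
|number of content  |
|desert bear sea a  |
|you paper banana   |
|address dust bean  |
|rice light         |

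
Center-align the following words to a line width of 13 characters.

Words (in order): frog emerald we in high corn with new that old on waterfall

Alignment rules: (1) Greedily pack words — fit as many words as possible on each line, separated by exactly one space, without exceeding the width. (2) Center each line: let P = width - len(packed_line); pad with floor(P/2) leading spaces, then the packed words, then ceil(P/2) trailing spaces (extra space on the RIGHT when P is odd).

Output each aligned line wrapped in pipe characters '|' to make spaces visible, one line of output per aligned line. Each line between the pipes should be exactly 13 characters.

Answer: |frog emerald |
| we in high  |
|corn with new|
| that old on |
|  waterfall  |

Derivation:
Line 1: ['frog', 'emerald'] (min_width=12, slack=1)
Line 2: ['we', 'in', 'high'] (min_width=10, slack=3)
Line 3: ['corn', 'with', 'new'] (min_width=13, slack=0)
Line 4: ['that', 'old', 'on'] (min_width=11, slack=2)
Line 5: ['waterfall'] (min_width=9, slack=4)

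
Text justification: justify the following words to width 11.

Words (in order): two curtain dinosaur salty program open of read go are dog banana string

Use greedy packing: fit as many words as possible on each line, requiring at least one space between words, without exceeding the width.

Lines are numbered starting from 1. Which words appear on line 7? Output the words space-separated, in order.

Line 1: ['two', 'curtain'] (min_width=11, slack=0)
Line 2: ['dinosaur'] (min_width=8, slack=3)
Line 3: ['salty'] (min_width=5, slack=6)
Line 4: ['program'] (min_width=7, slack=4)
Line 5: ['open', 'of'] (min_width=7, slack=4)
Line 6: ['read', 'go', 'are'] (min_width=11, slack=0)
Line 7: ['dog', 'banana'] (min_width=10, slack=1)
Line 8: ['string'] (min_width=6, slack=5)

Answer: dog banana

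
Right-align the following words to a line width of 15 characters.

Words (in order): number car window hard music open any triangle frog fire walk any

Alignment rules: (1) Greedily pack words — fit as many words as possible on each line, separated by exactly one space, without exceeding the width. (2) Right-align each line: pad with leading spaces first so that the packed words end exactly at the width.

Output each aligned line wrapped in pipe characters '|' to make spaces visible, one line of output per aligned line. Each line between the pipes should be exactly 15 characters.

Line 1: ['number', 'car'] (min_width=10, slack=5)
Line 2: ['window', 'hard'] (min_width=11, slack=4)
Line 3: ['music', 'open', 'any'] (min_width=14, slack=1)
Line 4: ['triangle', 'frog'] (min_width=13, slack=2)
Line 5: ['fire', 'walk', 'any'] (min_width=13, slack=2)

Answer: |     number car|
|    window hard|
| music open any|
|  triangle frog|
|  fire walk any|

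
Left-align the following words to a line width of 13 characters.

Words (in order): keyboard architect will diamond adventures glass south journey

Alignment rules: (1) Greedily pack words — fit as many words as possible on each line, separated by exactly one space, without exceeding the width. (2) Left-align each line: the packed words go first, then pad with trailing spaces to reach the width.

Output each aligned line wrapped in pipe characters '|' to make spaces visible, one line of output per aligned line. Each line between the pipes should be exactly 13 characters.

Answer: |keyboard     |
|architect    |
|will diamond |
|adventures   |
|glass south  |
|journey      |

Derivation:
Line 1: ['keyboard'] (min_width=8, slack=5)
Line 2: ['architect'] (min_width=9, slack=4)
Line 3: ['will', 'diamond'] (min_width=12, slack=1)
Line 4: ['adventures'] (min_width=10, slack=3)
Line 5: ['glass', 'south'] (min_width=11, slack=2)
Line 6: ['journey'] (min_width=7, slack=6)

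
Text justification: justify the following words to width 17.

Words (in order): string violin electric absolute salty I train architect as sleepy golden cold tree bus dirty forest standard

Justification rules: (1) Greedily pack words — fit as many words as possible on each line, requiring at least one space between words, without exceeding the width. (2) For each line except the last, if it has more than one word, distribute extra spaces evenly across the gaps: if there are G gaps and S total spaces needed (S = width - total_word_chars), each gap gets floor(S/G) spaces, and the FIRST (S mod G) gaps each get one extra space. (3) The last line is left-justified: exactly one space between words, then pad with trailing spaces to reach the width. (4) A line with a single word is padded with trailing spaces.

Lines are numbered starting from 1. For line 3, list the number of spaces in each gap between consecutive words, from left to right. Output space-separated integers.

Answer: 3 3

Derivation:
Line 1: ['string', 'violin'] (min_width=13, slack=4)
Line 2: ['electric', 'absolute'] (min_width=17, slack=0)
Line 3: ['salty', 'I', 'train'] (min_width=13, slack=4)
Line 4: ['architect', 'as'] (min_width=12, slack=5)
Line 5: ['sleepy', 'golden'] (min_width=13, slack=4)
Line 6: ['cold', 'tree', 'bus'] (min_width=13, slack=4)
Line 7: ['dirty', 'forest'] (min_width=12, slack=5)
Line 8: ['standard'] (min_width=8, slack=9)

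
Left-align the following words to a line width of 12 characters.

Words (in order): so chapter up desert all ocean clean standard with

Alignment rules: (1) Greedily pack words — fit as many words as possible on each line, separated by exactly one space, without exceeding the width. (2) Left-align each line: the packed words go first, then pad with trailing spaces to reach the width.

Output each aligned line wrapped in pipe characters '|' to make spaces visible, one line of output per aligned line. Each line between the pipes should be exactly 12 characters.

Line 1: ['so', 'chapter'] (min_width=10, slack=2)
Line 2: ['up', 'desert'] (min_width=9, slack=3)
Line 3: ['all', 'ocean'] (min_width=9, slack=3)
Line 4: ['clean'] (min_width=5, slack=7)
Line 5: ['standard'] (min_width=8, slack=4)
Line 6: ['with'] (min_width=4, slack=8)

Answer: |so chapter  |
|up desert   |
|all ocean   |
|clean       |
|standard    |
|with        |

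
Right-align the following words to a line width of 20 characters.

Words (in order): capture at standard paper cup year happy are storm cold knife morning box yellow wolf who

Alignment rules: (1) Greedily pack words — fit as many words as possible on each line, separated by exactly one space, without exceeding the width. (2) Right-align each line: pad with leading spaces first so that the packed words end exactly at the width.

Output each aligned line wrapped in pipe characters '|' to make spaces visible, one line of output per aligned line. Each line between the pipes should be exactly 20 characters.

Answer: | capture at standard|
|paper cup year happy|
|are storm cold knife|
|  morning box yellow|
|            wolf who|

Derivation:
Line 1: ['capture', 'at', 'standard'] (min_width=19, slack=1)
Line 2: ['paper', 'cup', 'year', 'happy'] (min_width=20, slack=0)
Line 3: ['are', 'storm', 'cold', 'knife'] (min_width=20, slack=0)
Line 4: ['morning', 'box', 'yellow'] (min_width=18, slack=2)
Line 5: ['wolf', 'who'] (min_width=8, slack=12)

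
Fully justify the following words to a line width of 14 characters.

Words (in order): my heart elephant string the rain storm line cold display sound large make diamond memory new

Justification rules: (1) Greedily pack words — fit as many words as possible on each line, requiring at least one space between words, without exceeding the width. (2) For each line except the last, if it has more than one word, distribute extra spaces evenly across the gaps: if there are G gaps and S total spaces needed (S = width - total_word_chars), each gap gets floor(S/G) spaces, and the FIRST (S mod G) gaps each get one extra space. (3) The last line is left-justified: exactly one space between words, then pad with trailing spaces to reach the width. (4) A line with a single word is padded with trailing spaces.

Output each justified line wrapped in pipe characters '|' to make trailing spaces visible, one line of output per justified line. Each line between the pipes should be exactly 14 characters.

Line 1: ['my', 'heart'] (min_width=8, slack=6)
Line 2: ['elephant'] (min_width=8, slack=6)
Line 3: ['string', 'the'] (min_width=10, slack=4)
Line 4: ['rain', 'storm'] (min_width=10, slack=4)
Line 5: ['line', 'cold'] (min_width=9, slack=5)
Line 6: ['display', 'sound'] (min_width=13, slack=1)
Line 7: ['large', 'make'] (min_width=10, slack=4)
Line 8: ['diamond', 'memory'] (min_width=14, slack=0)
Line 9: ['new'] (min_width=3, slack=11)

Answer: |my       heart|
|elephant      |
|string     the|
|rain     storm|
|line      cold|
|display  sound|
|large     make|
|diamond memory|
|new           |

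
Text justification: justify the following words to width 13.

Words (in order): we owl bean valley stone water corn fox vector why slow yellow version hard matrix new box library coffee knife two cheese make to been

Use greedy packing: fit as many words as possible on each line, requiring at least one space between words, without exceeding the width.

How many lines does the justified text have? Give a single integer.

Line 1: ['we', 'owl', 'bean'] (min_width=11, slack=2)
Line 2: ['valley', 'stone'] (min_width=12, slack=1)
Line 3: ['water', 'corn'] (min_width=10, slack=3)
Line 4: ['fox', 'vector'] (min_width=10, slack=3)
Line 5: ['why', 'slow'] (min_width=8, slack=5)
Line 6: ['yellow'] (min_width=6, slack=7)
Line 7: ['version', 'hard'] (min_width=12, slack=1)
Line 8: ['matrix', 'new'] (min_width=10, slack=3)
Line 9: ['box', 'library'] (min_width=11, slack=2)
Line 10: ['coffee', 'knife'] (min_width=12, slack=1)
Line 11: ['two', 'cheese'] (min_width=10, slack=3)
Line 12: ['make', 'to', 'been'] (min_width=12, slack=1)
Total lines: 12

Answer: 12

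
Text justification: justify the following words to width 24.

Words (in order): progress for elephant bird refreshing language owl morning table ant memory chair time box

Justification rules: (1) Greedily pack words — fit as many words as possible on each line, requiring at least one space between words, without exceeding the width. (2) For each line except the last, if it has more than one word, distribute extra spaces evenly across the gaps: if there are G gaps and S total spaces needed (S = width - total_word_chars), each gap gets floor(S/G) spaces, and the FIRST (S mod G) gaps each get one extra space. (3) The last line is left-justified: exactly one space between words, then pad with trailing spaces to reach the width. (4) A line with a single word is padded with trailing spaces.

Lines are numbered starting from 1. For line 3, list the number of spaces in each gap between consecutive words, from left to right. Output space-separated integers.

Answer: 2 2 2

Derivation:
Line 1: ['progress', 'for', 'elephant'] (min_width=21, slack=3)
Line 2: ['bird', 'refreshing', 'language'] (min_width=24, slack=0)
Line 3: ['owl', 'morning', 'table', 'ant'] (min_width=21, slack=3)
Line 4: ['memory', 'chair', 'time', 'box'] (min_width=21, slack=3)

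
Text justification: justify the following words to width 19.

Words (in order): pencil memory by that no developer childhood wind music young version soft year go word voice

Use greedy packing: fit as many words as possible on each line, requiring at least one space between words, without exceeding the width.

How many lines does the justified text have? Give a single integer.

Answer: 6

Derivation:
Line 1: ['pencil', 'memory', 'by'] (min_width=16, slack=3)
Line 2: ['that', 'no', 'developer'] (min_width=17, slack=2)
Line 3: ['childhood', 'wind'] (min_width=14, slack=5)
Line 4: ['music', 'young', 'version'] (min_width=19, slack=0)
Line 5: ['soft', 'year', 'go', 'word'] (min_width=17, slack=2)
Line 6: ['voice'] (min_width=5, slack=14)
Total lines: 6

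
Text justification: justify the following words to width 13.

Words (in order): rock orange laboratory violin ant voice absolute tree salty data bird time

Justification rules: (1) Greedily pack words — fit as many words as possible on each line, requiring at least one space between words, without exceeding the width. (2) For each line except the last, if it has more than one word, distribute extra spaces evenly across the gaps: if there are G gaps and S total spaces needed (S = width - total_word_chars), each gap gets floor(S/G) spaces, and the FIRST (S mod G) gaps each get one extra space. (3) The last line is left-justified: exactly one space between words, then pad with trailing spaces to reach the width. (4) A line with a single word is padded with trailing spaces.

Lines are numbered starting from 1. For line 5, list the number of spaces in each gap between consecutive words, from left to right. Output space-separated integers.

Answer: 1

Derivation:
Line 1: ['rock', 'orange'] (min_width=11, slack=2)
Line 2: ['laboratory'] (min_width=10, slack=3)
Line 3: ['violin', 'ant'] (min_width=10, slack=3)
Line 4: ['voice'] (min_width=5, slack=8)
Line 5: ['absolute', 'tree'] (min_width=13, slack=0)
Line 6: ['salty', 'data'] (min_width=10, slack=3)
Line 7: ['bird', 'time'] (min_width=9, slack=4)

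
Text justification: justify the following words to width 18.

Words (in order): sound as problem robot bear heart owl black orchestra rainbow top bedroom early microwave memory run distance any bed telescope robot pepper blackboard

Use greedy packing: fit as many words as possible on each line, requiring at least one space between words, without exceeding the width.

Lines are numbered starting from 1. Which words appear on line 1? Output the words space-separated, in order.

Answer: sound as problem

Derivation:
Line 1: ['sound', 'as', 'problem'] (min_width=16, slack=2)
Line 2: ['robot', 'bear', 'heart'] (min_width=16, slack=2)
Line 3: ['owl', 'black'] (min_width=9, slack=9)
Line 4: ['orchestra', 'rainbow'] (min_width=17, slack=1)
Line 5: ['top', 'bedroom', 'early'] (min_width=17, slack=1)
Line 6: ['microwave', 'memory'] (min_width=16, slack=2)
Line 7: ['run', 'distance', 'any'] (min_width=16, slack=2)
Line 8: ['bed', 'telescope'] (min_width=13, slack=5)
Line 9: ['robot', 'pepper'] (min_width=12, slack=6)
Line 10: ['blackboard'] (min_width=10, slack=8)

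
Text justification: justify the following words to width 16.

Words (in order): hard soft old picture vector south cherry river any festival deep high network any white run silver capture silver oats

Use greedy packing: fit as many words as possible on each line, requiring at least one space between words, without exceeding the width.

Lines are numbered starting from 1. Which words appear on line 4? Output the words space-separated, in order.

Answer: river any

Derivation:
Line 1: ['hard', 'soft', 'old'] (min_width=13, slack=3)
Line 2: ['picture', 'vector'] (min_width=14, slack=2)
Line 3: ['south', 'cherry'] (min_width=12, slack=4)
Line 4: ['river', 'any'] (min_width=9, slack=7)
Line 5: ['festival', 'deep'] (min_width=13, slack=3)
Line 6: ['high', 'network', 'any'] (min_width=16, slack=0)
Line 7: ['white', 'run', 'silver'] (min_width=16, slack=0)
Line 8: ['capture', 'silver'] (min_width=14, slack=2)
Line 9: ['oats'] (min_width=4, slack=12)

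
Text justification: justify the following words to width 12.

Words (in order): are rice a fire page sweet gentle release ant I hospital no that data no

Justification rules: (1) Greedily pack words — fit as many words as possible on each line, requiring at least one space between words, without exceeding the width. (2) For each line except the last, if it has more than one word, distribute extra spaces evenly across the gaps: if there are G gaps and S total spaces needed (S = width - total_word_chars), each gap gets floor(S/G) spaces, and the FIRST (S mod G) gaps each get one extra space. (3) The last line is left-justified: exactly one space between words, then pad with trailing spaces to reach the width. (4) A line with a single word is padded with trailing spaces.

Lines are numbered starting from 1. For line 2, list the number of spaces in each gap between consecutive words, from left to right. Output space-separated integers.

Line 1: ['are', 'rice', 'a'] (min_width=10, slack=2)
Line 2: ['fire', 'page'] (min_width=9, slack=3)
Line 3: ['sweet', 'gentle'] (min_width=12, slack=0)
Line 4: ['release', 'ant'] (min_width=11, slack=1)
Line 5: ['I', 'hospital'] (min_width=10, slack=2)
Line 6: ['no', 'that', 'data'] (min_width=12, slack=0)
Line 7: ['no'] (min_width=2, slack=10)

Answer: 4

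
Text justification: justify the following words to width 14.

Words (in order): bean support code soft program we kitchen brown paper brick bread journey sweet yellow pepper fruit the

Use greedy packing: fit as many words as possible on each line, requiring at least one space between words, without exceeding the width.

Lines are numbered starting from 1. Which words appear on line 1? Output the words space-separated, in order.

Answer: bean support

Derivation:
Line 1: ['bean', 'support'] (min_width=12, slack=2)
Line 2: ['code', 'soft'] (min_width=9, slack=5)
Line 3: ['program', 'we'] (min_width=10, slack=4)
Line 4: ['kitchen', 'brown'] (min_width=13, slack=1)
Line 5: ['paper', 'brick'] (min_width=11, slack=3)
Line 6: ['bread', 'journey'] (min_width=13, slack=1)
Line 7: ['sweet', 'yellow'] (min_width=12, slack=2)
Line 8: ['pepper', 'fruit'] (min_width=12, slack=2)
Line 9: ['the'] (min_width=3, slack=11)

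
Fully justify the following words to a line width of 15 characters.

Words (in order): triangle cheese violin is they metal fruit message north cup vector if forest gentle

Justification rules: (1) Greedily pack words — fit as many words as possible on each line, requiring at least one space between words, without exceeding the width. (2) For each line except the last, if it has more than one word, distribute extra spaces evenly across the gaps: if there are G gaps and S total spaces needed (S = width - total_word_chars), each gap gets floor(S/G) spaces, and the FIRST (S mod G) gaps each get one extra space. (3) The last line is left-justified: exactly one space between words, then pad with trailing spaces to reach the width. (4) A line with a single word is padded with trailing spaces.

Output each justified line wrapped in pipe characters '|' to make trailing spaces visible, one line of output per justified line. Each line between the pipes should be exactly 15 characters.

Answer: |triangle cheese|
|violin  is they|
|metal     fruit|
|message   north|
|cup  vector  if|
|forest gentle  |

Derivation:
Line 1: ['triangle', 'cheese'] (min_width=15, slack=0)
Line 2: ['violin', 'is', 'they'] (min_width=14, slack=1)
Line 3: ['metal', 'fruit'] (min_width=11, slack=4)
Line 4: ['message', 'north'] (min_width=13, slack=2)
Line 5: ['cup', 'vector', 'if'] (min_width=13, slack=2)
Line 6: ['forest', 'gentle'] (min_width=13, slack=2)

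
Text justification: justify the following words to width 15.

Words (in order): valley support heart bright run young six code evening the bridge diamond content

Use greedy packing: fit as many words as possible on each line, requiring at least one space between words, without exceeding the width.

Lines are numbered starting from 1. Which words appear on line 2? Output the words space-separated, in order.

Answer: heart bright

Derivation:
Line 1: ['valley', 'support'] (min_width=14, slack=1)
Line 2: ['heart', 'bright'] (min_width=12, slack=3)
Line 3: ['run', 'young', 'six'] (min_width=13, slack=2)
Line 4: ['code', 'evening'] (min_width=12, slack=3)
Line 5: ['the', 'bridge'] (min_width=10, slack=5)
Line 6: ['diamond', 'content'] (min_width=15, slack=0)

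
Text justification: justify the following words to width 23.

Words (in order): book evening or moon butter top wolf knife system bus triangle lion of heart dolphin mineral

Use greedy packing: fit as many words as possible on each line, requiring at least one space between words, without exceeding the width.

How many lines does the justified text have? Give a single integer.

Answer: 5

Derivation:
Line 1: ['book', 'evening', 'or', 'moon'] (min_width=20, slack=3)
Line 2: ['butter', 'top', 'wolf', 'knife'] (min_width=21, slack=2)
Line 3: ['system', 'bus', 'triangle'] (min_width=19, slack=4)
Line 4: ['lion', 'of', 'heart', 'dolphin'] (min_width=21, slack=2)
Line 5: ['mineral'] (min_width=7, slack=16)
Total lines: 5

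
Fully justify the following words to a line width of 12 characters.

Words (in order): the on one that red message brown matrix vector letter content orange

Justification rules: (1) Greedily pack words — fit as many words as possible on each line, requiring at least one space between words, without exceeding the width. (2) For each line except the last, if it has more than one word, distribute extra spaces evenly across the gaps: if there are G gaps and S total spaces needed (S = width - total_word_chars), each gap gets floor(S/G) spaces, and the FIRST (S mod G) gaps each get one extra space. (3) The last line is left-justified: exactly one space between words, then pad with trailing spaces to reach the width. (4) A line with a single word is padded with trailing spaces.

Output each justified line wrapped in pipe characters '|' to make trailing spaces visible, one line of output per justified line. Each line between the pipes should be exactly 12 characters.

Line 1: ['the', 'on', 'one'] (min_width=10, slack=2)
Line 2: ['that', 'red'] (min_width=8, slack=4)
Line 3: ['message'] (min_width=7, slack=5)
Line 4: ['brown', 'matrix'] (min_width=12, slack=0)
Line 5: ['vector'] (min_width=6, slack=6)
Line 6: ['letter'] (min_width=6, slack=6)
Line 7: ['content'] (min_width=7, slack=5)
Line 8: ['orange'] (min_width=6, slack=6)

Answer: |the  on  one|
|that     red|
|message     |
|brown matrix|
|vector      |
|letter      |
|content     |
|orange      |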